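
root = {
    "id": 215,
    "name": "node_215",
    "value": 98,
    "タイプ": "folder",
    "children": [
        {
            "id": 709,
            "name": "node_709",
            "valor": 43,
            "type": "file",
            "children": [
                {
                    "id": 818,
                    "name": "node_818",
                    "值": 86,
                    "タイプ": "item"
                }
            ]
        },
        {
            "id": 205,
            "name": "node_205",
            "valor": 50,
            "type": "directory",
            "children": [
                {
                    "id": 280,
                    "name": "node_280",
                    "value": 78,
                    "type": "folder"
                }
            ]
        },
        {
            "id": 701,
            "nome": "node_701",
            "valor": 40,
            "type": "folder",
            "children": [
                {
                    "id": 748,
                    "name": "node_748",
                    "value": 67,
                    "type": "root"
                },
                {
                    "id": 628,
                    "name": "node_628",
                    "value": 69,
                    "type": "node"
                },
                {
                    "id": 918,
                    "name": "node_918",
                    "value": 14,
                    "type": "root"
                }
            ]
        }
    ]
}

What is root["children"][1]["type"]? "directory"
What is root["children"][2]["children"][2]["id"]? 918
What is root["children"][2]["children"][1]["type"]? "node"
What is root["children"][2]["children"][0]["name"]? "node_748"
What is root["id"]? 215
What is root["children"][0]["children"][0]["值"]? 86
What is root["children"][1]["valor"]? 50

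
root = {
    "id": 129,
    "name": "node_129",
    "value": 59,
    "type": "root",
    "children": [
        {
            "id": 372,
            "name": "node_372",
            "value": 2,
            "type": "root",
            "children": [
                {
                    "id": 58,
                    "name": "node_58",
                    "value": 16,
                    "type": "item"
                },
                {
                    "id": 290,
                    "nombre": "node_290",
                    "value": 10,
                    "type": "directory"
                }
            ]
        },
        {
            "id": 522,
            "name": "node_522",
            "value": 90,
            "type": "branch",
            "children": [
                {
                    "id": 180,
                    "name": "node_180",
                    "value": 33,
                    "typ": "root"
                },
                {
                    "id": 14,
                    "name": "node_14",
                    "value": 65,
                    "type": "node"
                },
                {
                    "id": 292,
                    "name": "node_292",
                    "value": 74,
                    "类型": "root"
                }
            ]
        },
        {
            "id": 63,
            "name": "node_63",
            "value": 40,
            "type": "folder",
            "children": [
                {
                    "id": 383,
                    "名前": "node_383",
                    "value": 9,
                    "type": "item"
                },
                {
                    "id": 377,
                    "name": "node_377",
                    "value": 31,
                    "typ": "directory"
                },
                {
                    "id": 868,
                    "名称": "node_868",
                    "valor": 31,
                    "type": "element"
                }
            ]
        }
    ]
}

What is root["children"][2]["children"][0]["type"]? "item"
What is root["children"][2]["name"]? "node_63"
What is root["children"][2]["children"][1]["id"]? 377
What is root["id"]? 129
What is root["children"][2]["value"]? 40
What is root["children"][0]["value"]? 2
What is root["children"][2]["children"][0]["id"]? 383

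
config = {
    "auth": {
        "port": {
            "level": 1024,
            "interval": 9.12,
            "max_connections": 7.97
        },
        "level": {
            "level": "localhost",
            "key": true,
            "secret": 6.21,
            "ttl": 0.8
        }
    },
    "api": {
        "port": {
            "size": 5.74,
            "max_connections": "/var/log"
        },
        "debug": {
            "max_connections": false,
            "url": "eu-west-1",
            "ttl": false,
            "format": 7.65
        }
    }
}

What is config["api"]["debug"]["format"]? 7.65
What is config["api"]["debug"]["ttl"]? False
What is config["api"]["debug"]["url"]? "eu-west-1"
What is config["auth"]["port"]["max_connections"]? 7.97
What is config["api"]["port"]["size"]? 5.74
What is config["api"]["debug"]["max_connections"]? False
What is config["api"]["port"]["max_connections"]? "/var/log"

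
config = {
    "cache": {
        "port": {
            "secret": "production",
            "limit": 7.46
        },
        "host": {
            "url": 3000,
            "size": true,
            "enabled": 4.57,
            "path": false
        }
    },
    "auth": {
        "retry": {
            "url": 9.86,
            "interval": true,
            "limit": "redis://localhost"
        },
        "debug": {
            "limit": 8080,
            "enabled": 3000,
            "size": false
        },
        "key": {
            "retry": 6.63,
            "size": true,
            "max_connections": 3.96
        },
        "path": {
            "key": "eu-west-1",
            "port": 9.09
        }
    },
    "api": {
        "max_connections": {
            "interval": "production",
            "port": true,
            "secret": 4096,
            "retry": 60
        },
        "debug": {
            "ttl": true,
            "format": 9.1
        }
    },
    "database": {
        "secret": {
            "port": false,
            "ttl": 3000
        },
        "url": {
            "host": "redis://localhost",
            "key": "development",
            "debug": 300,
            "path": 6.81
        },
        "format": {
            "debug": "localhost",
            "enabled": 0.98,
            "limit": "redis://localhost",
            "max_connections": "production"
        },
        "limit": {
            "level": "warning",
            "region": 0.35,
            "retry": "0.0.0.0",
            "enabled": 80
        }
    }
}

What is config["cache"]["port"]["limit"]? 7.46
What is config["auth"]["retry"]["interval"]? True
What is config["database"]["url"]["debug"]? 300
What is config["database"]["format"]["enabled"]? 0.98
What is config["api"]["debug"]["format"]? 9.1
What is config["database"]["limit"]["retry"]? "0.0.0.0"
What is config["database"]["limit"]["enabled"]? 80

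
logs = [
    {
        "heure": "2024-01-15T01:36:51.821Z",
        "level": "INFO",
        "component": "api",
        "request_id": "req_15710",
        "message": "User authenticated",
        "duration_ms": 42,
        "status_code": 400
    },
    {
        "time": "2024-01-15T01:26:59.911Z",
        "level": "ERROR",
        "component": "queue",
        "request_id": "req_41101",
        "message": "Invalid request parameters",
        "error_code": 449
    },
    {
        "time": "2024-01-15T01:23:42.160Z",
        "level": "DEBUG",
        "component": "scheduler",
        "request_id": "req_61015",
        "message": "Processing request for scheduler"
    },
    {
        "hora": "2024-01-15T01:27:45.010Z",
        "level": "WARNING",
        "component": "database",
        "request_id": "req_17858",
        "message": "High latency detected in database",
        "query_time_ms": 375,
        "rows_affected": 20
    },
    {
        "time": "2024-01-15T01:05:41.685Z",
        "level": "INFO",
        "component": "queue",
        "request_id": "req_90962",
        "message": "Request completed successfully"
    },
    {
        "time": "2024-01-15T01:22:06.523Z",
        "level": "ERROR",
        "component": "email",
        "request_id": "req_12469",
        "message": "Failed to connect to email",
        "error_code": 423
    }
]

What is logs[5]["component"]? "email"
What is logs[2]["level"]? "DEBUG"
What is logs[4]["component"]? "queue"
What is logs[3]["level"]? "WARNING"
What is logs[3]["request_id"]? "req_17858"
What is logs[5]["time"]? "2024-01-15T01:22:06.523Z"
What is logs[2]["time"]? "2024-01-15T01:23:42.160Z"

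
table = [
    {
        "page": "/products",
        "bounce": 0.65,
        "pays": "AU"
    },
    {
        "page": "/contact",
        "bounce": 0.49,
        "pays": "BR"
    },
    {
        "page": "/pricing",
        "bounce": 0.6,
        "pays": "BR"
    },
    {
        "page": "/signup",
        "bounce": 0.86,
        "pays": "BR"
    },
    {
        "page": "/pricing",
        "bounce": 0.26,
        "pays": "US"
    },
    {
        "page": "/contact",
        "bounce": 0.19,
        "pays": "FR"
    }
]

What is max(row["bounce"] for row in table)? 0.86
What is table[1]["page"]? "/contact"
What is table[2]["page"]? "/pricing"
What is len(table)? 6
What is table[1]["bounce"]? 0.49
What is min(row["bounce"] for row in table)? 0.19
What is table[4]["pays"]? "US"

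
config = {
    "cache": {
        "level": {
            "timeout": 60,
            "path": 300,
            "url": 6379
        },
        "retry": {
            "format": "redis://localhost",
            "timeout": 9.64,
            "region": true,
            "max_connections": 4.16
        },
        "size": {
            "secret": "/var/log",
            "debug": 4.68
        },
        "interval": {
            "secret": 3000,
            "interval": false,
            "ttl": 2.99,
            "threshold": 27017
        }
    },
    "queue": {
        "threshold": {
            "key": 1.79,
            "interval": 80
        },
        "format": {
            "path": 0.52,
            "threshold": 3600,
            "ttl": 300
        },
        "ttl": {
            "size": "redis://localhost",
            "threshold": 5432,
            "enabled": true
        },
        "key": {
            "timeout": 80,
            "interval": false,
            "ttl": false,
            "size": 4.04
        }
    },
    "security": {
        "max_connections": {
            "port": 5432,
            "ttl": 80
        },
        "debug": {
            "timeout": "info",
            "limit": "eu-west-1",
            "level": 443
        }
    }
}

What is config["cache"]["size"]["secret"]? "/var/log"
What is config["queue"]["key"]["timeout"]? 80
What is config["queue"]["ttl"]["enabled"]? True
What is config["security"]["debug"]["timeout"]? "info"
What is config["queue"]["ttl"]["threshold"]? 5432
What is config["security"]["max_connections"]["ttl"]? 80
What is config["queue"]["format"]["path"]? 0.52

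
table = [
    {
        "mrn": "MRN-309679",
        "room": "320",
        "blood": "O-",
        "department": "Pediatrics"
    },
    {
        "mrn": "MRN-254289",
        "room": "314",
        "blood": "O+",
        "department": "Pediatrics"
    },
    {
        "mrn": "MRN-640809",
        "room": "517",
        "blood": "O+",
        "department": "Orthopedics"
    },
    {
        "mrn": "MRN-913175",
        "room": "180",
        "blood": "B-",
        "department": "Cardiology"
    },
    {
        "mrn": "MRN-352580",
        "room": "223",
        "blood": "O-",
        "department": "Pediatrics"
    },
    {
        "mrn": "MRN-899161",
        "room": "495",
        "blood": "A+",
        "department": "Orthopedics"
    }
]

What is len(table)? 6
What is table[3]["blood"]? "B-"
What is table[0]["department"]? "Pediatrics"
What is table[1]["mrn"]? "MRN-254289"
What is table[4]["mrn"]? "MRN-352580"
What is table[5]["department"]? "Orthopedics"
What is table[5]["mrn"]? "MRN-899161"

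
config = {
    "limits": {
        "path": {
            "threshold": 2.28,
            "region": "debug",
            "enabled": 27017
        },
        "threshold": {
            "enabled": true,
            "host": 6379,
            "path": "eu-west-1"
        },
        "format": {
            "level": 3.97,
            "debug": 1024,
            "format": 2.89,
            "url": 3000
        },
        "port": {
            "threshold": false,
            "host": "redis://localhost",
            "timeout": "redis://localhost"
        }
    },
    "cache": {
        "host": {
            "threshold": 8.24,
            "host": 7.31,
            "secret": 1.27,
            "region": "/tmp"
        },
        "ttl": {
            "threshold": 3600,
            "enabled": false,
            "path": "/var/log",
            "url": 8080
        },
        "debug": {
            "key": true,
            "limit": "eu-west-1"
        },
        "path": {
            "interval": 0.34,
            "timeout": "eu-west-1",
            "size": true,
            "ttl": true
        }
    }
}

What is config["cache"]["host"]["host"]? 7.31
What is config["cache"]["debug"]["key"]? True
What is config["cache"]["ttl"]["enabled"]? False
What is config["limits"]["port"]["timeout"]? "redis://localhost"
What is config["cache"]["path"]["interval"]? 0.34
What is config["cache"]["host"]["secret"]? 1.27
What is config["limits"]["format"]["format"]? 2.89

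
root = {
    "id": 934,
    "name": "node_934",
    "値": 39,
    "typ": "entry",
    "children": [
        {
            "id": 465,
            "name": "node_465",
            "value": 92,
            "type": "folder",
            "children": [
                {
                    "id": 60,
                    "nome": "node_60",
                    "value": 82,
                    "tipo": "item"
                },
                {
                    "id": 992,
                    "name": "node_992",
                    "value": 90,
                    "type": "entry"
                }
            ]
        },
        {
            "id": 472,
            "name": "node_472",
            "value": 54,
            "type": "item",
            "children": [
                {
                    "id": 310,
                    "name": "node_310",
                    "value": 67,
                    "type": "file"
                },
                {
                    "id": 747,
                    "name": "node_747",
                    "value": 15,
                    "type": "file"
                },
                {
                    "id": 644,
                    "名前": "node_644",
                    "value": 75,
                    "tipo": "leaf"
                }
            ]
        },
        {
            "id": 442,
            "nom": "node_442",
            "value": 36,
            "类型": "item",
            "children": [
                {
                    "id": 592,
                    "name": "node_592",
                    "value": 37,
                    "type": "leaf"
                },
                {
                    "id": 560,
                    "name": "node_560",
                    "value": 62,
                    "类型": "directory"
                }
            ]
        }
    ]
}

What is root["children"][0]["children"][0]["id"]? 60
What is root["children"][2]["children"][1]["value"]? 62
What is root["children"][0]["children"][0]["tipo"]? "item"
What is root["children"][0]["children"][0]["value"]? 82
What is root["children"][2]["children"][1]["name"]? "node_560"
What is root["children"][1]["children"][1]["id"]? 747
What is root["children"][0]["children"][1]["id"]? 992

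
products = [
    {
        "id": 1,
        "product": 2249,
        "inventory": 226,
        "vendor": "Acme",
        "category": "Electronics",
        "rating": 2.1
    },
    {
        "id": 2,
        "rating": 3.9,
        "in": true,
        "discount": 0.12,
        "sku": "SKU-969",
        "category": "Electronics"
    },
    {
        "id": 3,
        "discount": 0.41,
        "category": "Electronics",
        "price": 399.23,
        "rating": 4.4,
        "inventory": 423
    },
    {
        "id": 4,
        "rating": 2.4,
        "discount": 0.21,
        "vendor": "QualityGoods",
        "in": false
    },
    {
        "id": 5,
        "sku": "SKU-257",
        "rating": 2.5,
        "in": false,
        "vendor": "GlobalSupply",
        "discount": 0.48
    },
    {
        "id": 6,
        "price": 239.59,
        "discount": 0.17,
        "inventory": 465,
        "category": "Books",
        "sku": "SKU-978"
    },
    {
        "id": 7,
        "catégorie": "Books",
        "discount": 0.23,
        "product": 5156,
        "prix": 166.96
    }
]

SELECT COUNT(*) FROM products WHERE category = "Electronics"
3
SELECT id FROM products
[1, 2, 3, 4, 5, 6, 7]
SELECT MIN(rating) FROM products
2.1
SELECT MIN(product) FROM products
2249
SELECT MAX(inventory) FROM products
465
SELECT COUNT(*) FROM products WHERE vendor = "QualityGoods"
1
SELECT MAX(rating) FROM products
4.4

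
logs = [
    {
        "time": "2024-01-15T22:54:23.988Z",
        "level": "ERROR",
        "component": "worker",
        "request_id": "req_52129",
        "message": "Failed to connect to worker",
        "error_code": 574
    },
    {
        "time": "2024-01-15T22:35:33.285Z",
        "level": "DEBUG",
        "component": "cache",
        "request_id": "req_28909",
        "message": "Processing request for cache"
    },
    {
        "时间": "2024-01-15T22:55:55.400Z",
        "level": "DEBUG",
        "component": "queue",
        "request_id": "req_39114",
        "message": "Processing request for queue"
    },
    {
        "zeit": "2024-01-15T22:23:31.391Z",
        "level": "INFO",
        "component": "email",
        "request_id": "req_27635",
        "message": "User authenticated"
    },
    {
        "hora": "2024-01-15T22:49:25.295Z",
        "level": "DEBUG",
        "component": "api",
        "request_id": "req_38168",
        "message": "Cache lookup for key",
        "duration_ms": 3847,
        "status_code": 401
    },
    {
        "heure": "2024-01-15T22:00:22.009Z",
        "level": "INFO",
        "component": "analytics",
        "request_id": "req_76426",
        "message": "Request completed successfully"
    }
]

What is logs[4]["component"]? "api"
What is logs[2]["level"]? "DEBUG"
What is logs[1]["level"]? "DEBUG"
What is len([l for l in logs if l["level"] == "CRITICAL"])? 0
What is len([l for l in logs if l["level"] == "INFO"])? 2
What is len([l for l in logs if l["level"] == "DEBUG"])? 3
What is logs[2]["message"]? "Processing request for queue"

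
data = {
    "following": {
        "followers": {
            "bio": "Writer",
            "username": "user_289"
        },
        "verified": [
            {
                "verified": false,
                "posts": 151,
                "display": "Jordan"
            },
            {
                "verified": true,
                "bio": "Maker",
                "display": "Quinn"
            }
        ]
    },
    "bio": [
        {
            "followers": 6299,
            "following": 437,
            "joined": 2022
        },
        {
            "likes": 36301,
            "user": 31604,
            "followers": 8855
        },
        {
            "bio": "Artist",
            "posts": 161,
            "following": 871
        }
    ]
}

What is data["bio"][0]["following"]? 437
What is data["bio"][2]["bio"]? "Artist"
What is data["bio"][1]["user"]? 31604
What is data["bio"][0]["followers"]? 6299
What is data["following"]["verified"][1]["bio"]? "Maker"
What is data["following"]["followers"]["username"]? "user_289"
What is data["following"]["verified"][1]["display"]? "Quinn"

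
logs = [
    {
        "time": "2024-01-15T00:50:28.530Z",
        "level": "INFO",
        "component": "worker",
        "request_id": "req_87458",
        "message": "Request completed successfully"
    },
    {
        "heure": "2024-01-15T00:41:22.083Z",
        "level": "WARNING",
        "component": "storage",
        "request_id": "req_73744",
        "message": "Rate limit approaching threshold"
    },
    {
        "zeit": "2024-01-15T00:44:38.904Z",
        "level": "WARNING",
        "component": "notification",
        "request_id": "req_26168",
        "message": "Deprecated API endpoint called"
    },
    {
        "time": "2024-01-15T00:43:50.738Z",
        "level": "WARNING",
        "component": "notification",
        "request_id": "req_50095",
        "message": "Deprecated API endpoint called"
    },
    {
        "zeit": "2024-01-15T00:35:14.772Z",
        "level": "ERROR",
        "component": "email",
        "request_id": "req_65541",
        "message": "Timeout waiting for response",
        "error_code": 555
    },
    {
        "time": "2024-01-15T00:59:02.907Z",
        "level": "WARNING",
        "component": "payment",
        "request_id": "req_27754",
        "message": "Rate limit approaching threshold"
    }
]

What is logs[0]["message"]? "Request completed successfully"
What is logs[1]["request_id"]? "req_73744"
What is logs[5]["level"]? "WARNING"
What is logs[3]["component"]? "notification"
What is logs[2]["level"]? "WARNING"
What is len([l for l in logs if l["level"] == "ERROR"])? 1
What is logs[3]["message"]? "Deprecated API endpoint called"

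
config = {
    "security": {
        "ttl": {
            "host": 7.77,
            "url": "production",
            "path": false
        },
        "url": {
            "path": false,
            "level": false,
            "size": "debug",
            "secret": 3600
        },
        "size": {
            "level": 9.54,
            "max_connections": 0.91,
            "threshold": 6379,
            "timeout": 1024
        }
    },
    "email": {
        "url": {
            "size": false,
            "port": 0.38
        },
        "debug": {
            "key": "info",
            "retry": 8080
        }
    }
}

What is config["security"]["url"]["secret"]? 3600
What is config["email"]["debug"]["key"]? "info"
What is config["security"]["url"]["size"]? "debug"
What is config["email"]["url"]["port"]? 0.38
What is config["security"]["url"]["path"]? False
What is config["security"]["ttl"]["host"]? 7.77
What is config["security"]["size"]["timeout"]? 1024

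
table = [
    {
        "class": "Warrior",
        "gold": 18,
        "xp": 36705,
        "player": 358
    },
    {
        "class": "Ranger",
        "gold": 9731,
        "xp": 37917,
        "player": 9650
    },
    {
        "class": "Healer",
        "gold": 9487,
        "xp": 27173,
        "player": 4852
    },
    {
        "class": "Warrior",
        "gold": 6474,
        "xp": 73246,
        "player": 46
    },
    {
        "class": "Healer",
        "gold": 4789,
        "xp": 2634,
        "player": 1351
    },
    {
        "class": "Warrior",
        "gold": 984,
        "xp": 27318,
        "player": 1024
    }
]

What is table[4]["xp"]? 2634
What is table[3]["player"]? 46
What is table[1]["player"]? 9650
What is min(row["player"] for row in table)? 46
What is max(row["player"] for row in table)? 9650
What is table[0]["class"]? "Warrior"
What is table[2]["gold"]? 9487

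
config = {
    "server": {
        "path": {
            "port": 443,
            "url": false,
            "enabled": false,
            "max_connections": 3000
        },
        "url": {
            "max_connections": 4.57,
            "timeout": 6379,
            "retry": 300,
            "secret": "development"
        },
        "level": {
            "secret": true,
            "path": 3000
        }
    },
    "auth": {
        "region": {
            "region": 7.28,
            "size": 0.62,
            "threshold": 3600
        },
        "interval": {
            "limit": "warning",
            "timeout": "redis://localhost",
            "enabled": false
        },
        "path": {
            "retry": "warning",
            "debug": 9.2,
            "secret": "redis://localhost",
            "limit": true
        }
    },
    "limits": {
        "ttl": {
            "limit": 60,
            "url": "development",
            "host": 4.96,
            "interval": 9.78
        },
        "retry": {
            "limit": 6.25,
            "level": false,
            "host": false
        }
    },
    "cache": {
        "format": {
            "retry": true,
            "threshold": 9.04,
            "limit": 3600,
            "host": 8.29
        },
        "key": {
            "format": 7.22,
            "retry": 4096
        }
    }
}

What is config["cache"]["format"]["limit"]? 3600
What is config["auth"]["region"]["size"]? 0.62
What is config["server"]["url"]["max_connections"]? 4.57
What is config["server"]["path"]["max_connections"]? 3000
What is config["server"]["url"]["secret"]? "development"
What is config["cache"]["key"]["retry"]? 4096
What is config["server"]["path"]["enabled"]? False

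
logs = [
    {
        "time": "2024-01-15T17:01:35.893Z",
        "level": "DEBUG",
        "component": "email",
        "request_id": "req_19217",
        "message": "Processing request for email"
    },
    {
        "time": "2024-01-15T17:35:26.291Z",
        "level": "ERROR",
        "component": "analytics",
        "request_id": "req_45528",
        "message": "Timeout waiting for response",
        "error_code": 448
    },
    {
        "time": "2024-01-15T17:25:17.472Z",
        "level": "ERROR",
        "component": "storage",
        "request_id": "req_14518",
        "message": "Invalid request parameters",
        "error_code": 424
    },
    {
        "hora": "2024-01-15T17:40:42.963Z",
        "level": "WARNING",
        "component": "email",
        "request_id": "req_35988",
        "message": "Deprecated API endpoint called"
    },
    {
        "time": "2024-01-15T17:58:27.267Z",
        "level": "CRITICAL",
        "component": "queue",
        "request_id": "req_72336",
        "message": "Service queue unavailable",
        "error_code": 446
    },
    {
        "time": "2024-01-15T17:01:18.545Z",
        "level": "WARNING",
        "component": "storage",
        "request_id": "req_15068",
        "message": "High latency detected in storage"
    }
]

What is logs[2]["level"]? "ERROR"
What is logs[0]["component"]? "email"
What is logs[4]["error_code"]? 446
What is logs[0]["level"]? "DEBUG"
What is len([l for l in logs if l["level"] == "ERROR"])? 2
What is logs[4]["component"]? "queue"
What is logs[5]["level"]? "WARNING"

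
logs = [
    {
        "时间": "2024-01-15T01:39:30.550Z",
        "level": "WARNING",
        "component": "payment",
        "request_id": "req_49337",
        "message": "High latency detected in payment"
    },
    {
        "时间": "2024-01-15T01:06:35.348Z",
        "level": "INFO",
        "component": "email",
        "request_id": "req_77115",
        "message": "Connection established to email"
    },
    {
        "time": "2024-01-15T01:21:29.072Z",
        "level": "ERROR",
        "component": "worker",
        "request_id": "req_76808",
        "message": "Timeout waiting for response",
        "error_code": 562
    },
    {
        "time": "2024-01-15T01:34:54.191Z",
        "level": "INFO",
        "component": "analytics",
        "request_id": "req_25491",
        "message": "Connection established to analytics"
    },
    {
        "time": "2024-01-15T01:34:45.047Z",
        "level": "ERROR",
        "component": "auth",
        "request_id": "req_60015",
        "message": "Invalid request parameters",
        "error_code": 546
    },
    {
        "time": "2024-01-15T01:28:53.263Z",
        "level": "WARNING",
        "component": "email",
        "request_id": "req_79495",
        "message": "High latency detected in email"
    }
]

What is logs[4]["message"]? "Invalid request parameters"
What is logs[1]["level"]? "INFO"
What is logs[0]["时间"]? "2024-01-15T01:39:30.550Z"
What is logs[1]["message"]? "Connection established to email"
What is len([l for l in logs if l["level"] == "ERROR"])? 2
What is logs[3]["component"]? "analytics"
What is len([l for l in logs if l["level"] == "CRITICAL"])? 0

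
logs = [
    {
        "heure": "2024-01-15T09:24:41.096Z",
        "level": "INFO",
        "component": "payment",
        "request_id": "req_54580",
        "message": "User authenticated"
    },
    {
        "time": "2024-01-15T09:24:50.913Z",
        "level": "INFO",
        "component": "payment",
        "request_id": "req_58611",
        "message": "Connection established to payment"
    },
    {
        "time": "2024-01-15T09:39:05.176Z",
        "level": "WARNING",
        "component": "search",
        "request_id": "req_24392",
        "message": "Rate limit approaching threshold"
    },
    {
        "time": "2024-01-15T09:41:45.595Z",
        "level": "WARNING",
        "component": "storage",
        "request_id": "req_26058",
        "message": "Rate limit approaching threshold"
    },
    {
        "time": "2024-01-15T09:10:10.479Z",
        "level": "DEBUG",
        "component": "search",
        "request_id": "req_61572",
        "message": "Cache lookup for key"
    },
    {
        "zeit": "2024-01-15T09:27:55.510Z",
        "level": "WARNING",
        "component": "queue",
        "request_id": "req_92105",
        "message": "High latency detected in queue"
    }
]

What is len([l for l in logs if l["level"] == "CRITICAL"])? 0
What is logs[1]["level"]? "INFO"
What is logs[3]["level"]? "WARNING"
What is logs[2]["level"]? "WARNING"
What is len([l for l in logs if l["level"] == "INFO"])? 2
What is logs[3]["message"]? "Rate limit approaching threshold"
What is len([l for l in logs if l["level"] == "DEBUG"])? 1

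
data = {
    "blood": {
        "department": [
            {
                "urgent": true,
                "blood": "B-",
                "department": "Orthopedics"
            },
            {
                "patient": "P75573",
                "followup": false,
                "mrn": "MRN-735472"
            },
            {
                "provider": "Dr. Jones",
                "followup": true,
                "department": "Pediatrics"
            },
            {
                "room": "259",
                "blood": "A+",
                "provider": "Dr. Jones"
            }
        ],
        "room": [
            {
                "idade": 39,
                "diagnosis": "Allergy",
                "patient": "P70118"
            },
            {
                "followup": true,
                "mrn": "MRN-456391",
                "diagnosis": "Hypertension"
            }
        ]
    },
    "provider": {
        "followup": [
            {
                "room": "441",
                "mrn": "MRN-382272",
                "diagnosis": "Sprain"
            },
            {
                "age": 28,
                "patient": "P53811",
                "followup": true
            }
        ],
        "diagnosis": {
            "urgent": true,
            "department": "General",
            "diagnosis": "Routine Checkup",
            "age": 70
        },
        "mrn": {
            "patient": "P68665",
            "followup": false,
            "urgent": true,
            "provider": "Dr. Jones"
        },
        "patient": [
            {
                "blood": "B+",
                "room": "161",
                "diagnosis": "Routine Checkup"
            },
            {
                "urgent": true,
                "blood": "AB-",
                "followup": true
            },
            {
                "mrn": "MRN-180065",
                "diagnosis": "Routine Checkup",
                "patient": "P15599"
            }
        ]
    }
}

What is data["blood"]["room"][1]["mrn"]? "MRN-456391"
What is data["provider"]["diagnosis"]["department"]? "General"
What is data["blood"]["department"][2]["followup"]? True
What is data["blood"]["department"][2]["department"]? "Pediatrics"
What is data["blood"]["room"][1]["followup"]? True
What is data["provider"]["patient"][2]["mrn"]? "MRN-180065"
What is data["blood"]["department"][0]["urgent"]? True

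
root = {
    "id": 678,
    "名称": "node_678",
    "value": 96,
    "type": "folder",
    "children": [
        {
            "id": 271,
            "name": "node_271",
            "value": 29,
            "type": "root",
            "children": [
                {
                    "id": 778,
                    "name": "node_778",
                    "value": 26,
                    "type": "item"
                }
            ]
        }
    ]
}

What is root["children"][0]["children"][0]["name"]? "node_778"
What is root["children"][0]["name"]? "node_271"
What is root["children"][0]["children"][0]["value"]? 26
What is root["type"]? "folder"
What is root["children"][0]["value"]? 29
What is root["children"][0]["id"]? 271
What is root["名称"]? "node_678"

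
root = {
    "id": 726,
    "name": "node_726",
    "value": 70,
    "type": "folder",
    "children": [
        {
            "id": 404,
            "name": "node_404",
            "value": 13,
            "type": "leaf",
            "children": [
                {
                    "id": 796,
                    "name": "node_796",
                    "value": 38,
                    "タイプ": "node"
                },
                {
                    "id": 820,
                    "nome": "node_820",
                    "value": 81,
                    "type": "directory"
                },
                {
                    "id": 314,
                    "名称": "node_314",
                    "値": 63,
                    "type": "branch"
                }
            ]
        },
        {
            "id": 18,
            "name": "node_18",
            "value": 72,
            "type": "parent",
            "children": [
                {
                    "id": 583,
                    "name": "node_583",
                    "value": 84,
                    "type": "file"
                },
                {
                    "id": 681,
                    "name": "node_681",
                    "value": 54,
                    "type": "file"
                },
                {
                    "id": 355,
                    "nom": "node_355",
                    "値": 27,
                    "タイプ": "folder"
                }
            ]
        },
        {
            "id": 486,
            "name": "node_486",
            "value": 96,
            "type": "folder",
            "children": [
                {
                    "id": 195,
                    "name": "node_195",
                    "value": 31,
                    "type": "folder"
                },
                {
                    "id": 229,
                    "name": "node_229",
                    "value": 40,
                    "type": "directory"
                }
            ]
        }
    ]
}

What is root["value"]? 70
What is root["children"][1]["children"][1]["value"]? 54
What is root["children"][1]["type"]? "parent"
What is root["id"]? 726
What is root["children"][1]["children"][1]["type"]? "file"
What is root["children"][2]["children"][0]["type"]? "folder"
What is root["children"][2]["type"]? "folder"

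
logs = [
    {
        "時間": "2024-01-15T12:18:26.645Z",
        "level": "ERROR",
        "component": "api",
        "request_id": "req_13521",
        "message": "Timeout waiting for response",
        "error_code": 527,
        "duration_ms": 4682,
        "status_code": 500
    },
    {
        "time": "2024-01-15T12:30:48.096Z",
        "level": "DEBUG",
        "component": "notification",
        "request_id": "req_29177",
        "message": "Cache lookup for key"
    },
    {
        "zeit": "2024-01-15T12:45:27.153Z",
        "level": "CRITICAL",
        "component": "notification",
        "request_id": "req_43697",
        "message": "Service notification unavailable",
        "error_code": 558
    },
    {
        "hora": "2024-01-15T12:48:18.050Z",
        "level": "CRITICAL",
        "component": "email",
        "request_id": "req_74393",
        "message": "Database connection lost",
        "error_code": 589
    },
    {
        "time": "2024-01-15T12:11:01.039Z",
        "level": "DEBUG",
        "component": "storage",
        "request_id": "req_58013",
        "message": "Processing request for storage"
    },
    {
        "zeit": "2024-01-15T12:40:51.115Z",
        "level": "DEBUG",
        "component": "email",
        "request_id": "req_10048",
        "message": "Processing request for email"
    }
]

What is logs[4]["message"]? "Processing request for storage"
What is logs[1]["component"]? "notification"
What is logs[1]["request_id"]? "req_29177"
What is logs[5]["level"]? "DEBUG"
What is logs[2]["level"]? "CRITICAL"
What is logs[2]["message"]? "Service notification unavailable"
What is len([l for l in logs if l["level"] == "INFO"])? 0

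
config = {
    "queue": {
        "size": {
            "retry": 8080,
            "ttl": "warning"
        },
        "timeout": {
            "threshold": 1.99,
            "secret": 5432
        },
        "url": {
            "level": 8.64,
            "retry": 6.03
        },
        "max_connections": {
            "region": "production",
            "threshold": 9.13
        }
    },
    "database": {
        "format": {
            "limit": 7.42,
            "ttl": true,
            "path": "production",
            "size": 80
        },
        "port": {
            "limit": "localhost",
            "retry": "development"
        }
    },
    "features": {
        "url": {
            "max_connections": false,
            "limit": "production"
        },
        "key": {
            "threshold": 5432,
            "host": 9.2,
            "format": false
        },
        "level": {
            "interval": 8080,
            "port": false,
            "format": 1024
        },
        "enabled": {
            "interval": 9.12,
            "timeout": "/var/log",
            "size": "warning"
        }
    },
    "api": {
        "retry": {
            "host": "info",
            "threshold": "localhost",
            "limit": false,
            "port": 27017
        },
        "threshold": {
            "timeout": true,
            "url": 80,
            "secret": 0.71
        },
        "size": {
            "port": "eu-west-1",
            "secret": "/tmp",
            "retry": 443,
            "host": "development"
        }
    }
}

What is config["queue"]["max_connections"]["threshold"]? 9.13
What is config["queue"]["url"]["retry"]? 6.03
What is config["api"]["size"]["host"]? "development"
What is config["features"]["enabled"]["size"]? "warning"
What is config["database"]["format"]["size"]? 80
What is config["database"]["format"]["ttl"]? True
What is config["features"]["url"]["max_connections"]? False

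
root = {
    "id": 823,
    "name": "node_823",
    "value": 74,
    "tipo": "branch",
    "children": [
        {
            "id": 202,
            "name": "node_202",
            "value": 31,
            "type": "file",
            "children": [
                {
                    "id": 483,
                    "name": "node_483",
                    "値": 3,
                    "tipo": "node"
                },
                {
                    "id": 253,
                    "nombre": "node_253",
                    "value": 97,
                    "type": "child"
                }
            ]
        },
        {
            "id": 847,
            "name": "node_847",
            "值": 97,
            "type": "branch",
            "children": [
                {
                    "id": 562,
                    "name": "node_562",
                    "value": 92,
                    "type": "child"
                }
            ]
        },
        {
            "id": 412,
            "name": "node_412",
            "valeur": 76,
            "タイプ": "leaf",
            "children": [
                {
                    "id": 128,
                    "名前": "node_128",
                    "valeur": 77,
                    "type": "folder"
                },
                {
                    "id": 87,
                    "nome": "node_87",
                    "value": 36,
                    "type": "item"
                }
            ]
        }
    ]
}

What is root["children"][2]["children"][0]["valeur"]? 77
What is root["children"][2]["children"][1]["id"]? 87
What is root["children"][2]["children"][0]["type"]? "folder"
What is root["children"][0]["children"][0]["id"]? 483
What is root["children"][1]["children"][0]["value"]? 92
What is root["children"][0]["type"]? "file"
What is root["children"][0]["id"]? 202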